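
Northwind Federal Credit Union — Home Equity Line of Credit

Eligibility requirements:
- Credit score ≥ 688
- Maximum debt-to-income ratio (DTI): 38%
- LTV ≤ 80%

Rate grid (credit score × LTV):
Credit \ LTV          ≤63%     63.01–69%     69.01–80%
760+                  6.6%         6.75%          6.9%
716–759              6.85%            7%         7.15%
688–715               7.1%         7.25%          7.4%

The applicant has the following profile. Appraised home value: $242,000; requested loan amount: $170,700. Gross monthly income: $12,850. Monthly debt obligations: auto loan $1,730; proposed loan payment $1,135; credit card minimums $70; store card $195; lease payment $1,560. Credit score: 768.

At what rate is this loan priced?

Credit score 768 ≥ 688; Total monthly debts = (1,730 + 1,135 + 70 + 195 + 1,560) = 4,690. DTI: 4,690 ÷ 12,850 = 36.5%, within the 38% cap
LTV = 170,700/242,000 = 70.5% ≤ 80%
Score 768 is in the 760+ band; LTV 70.5% is in the 69.01–80% band → 6.9%.

6.9%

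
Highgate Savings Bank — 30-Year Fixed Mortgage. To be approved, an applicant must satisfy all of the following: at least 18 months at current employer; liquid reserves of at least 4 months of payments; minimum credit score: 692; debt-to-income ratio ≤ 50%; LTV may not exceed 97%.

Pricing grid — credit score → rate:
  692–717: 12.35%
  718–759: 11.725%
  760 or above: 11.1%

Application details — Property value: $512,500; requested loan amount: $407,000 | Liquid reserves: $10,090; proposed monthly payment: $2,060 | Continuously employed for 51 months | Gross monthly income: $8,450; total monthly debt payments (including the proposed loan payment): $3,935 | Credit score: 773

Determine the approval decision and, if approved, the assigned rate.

Credit score 773 ≥ 692 (meets minimum)
Reserves: 10,090 ÷ 2,060 = 4.9 months (meets 4-month minimum)
Employment 51 ≥ 18 months
Loan-to-value = 407,000/512,500 = 79.4% — pass (97% max)
DTI = 3,935/8,450 = 46.6% ≤ 50%
All requirements met. Score 773 falls in the 760 or above tier → 11.1%.

Approved at 11.1%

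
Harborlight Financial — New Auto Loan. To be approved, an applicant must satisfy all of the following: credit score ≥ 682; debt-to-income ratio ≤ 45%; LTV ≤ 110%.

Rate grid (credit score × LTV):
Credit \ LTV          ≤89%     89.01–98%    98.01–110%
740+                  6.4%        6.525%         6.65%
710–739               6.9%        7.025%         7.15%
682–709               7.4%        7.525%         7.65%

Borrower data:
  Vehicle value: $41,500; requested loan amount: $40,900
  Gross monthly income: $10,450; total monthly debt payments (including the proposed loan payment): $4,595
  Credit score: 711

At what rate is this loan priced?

7.15%

Credit score 711 ≥ 682; DTI: 4,595 ÷ 10,450 = 44%, within the 45% cap
LTV: 40,900 ÷ 41,500 = 98.6%, within 110% cap
Score 711 is in the 710–739 band; LTV 98.6% is in the 98.01–110% band → 7.15%.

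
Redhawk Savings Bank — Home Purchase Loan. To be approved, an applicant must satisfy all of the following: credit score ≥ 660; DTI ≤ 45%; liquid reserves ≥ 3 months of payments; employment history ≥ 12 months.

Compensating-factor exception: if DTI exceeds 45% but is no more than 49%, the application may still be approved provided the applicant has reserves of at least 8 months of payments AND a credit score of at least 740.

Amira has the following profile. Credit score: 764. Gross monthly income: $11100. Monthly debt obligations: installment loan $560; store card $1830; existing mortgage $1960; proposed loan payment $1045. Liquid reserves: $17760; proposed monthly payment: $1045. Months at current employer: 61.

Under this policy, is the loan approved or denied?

Approved

Credit score 764 ≥ 660 (meets base)
Total debts = (560 + 1,830 + 1,960 + 1,045) = 5,395. DTI: 5,395 ÷ 11,100 = 48.6%, over the 45% base limit.
Reserves = 17,760/1,045 = 17.0 months ≥ 3
Employment 61 ≥ 12 months
DTI 48.6% is within the 45%–49% exception band; checking compensating factors.
Override check — reserves: 17.0 mo (ok); score: 764 (ok).
Both override conditions satisfied; DTI exception granted.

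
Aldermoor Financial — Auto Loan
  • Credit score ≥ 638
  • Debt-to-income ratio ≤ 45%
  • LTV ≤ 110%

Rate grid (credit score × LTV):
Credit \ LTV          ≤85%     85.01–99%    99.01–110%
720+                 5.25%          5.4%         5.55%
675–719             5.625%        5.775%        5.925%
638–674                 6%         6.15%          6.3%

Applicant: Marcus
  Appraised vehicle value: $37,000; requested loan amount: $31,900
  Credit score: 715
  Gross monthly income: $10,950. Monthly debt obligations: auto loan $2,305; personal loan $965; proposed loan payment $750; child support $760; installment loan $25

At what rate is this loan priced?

5.775%

Credit score 715 ≥ 638; Total monthly debts = (2,305 + 965 + 750 + 760 + 25) = 4,805. Debt-to-income = 4,805/10,950 = 43.9% — meets 45% limit
LTV = 31,900/37,000 = 86.2% ≤ 110%
Score 715 is in the 675–719 band; LTV 86.2% is in the 85.01–99% band → 5.775%.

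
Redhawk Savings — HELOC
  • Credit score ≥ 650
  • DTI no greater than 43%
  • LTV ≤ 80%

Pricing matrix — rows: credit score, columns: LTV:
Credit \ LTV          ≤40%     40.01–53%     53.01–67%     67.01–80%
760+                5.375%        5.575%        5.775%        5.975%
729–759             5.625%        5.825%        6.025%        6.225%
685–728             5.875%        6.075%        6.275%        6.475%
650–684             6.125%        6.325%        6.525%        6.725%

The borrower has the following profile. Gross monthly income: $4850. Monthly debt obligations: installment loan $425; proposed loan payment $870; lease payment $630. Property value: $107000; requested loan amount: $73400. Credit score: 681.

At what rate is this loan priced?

6.725%

Credit score 681 ≥ 650; Total monthly debts = (425 + 870 + 630) = 1,925. DTI = 1,925/4,850 = 39.7% ≤ 43%
LTV: 73,400 ÷ 107,000 = 68.6%, within 80% cap
Score 681 is in the 650–684 band; LTV 68.6% is in the 67.01–80% band → 6.725%.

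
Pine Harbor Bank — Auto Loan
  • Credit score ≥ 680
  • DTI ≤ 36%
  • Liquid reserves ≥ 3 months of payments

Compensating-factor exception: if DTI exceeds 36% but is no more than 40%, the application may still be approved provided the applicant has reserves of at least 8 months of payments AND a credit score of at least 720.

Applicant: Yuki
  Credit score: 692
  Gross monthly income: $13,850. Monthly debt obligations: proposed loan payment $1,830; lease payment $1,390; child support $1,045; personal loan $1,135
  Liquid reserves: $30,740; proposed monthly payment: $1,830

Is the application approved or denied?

Denied

Credit score 692 ≥ 680 (meets base)
Total debts = (1,830 + 1,390 + 1,045 + 1,135) = 5,400. DTI: 5,400 ÷ 13,850 = 39%, over the 36% base limit.
Reserves: 30,740 ÷ 1,830 = 16.8 months (meets 3-month minimum)
39% falls in the override range (36%–40%), so the compensating-factor test applies.
Override check — reserves: 16.8 mo (ok); score: 692 (below 720).
Override conditions not both satisfied; exception does not apply.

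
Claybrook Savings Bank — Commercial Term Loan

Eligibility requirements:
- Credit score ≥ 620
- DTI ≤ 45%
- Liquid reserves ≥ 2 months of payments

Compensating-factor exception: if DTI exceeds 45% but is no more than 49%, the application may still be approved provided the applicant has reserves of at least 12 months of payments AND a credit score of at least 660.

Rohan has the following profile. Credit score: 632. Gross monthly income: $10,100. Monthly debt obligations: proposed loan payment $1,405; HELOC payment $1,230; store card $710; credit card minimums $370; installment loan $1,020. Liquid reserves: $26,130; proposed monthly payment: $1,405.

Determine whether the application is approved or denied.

Denied

Credit score 632 ≥ 620 (meets base)
Total debts = (1,405 + 1,230 + 710 + 370 + 1,020) = 4,735. DTI = 4,735/10,100 = 46.9% > 45% — standard DTI limit exceeded.
Reserves: 26,130 ÷ 1,405 = 18.6 months (meets 2-month minimum)
DTI 46.9% is within the 45%–49% exception band; checking compensating factors.
Override check — reserves: 18.6 mo (ok); score: 632 (below 660).
Override conditions not both satisfied; exception does not apply.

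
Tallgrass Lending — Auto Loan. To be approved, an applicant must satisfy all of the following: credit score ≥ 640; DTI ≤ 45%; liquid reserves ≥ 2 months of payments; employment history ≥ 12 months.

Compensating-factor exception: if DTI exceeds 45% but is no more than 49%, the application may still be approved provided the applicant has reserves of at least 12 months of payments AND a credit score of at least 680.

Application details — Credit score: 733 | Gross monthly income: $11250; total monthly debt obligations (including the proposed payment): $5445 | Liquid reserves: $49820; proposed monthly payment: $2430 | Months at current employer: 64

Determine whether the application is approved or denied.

Credit score 733 ≥ 640 (meets base)
DTI: 5,445 ÷ 11,250 = 48.4%, over the 45% base limit.
Liquid reserves cover 49,820/2,430 = 20.5 months — ≥ 2 required
Employment 64 ≥ 12 months
48.4% falls in the override range (45%–49%), so the compensating-factor test applies.
Reserves 20.5 ≥ 12 months; credit score 733 ≥ 680.
Both compensating conditions met → exception applies.

Approved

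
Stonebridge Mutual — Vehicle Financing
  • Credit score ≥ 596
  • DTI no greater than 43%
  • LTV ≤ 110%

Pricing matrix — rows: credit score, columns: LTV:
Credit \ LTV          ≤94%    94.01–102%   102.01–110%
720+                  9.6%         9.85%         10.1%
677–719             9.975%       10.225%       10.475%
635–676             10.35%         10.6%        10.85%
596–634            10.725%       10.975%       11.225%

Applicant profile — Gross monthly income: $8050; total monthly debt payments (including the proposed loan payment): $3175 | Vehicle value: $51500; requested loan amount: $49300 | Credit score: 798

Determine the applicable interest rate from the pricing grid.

Credit score 798 ≥ 596; Debt-to-income = 3,175/8,050 = 39.4% — meets 43% limit
LTV: 49,300 ÷ 51,500 = 95.7%, within 110% cap
Row: 798 falls in 720+. Column: 95.7% falls in 94.01–102%. Rate = 9.85%.

9.85%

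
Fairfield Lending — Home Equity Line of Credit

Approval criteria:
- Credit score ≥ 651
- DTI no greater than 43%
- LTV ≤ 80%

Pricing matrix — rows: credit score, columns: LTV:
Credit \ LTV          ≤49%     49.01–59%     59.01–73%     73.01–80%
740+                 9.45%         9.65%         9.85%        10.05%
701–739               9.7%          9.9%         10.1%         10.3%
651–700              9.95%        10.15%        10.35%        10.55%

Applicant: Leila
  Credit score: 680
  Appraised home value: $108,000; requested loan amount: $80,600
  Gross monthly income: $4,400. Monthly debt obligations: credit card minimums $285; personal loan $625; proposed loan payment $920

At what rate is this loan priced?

10.55%

Credit score 680 ≥ 651; Total monthly debts = (285 + 625 + 920) = 1,830. DTI = 1,830/4,400 = 41.6% ≤ 43%
Loan-to-value = 80,600/108,000 = 74.6% — pass (80% max)
Credit 680 → row 651–700; LTV 74.6% → column 73.01–80%. Grid cell → 10.55%.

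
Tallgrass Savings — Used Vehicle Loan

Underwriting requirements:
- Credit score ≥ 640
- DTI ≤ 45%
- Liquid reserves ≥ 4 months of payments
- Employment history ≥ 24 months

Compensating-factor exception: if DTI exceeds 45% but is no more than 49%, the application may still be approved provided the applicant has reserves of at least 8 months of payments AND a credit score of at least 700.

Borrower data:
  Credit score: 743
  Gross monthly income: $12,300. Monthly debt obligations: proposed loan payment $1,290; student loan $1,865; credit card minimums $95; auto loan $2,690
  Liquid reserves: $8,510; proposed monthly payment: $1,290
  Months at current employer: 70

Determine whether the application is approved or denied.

Denied

Credit score 743 ≥ 640 (meets base)
Total debts = (1,290 + 1,865 + 95 + 2,690) = 5,940. DTI = 5,940/12,300 = 48.3% > 45% — standard DTI limit exceeded.
Liquid reserves cover 8,510/1,290 = 6.6 months — ≥ 4 required
Employment 70 ≥ 24 months
48.3% falls in the override range (45%–49%), so the compensating-factor test applies.
Override check — reserves: 6.6 mo (short of 8); score: 743 (ok).
Override conditions not both satisfied; exception does not apply.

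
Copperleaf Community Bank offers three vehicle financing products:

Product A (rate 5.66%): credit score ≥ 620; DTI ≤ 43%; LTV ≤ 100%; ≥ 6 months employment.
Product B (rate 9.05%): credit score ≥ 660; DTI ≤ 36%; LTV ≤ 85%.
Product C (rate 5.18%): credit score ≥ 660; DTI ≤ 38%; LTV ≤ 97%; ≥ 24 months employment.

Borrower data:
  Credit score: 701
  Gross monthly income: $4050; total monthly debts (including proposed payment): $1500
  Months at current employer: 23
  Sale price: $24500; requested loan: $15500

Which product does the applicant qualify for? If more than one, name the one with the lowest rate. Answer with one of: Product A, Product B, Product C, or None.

DTI = 1,500/4,050 = 37%.
LTV = 15,500/24,500 = 63.3%.
Product A: score 701 ≥ 620; DTI 37% ≤ 43%; LTV 63.3% ≤ 100%; employment 23 ≥ 6 mo → qualifies.
Product B: score 701 ≥ 660; DTI 37% > 36%; LTV 63.3% ≤ 85% → does not qualify.
Product C: score 701 ≥ 660; DTI 37% ≤ 38%; LTV 63.3% ≤ 97%; employment 23 < 24 mo → does not qualify.

Product A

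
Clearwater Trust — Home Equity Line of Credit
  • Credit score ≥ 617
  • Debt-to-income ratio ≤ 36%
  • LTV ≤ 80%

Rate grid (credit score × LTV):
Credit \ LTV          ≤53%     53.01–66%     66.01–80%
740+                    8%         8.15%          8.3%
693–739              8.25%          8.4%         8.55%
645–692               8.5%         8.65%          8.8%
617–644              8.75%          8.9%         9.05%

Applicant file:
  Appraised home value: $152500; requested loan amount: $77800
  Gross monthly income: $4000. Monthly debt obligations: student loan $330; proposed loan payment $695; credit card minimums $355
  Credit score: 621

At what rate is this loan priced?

8.75%

Credit score 621 ≥ 617; Total monthly debts = (330 + 695 + 355) = 1,380. DTI = 1,380/4,000 = 34.5% ≤ 36%
LTV = 77,800/152,500 = 51% ≤ 80%
Score 621 is in the 617–644 band; LTV 51% is in the ≤53% band → 8.75%.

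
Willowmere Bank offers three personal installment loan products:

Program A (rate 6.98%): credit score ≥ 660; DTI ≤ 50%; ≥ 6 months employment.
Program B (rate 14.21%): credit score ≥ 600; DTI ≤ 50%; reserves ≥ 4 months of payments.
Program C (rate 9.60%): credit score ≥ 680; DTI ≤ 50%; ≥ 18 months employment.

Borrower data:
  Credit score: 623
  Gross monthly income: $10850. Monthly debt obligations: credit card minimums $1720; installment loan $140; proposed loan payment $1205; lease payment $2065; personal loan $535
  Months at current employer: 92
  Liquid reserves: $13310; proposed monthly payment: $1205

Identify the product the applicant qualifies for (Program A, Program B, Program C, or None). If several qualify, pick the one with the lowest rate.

Total debts = (1,720 + 140 + 1,205 + 2,065 + 535) = 5,665; DTI = 5,665/10,850 = 52.2%.
Reserves = 13,310/1,205 = 11.0 months.
Program A: score 623 < 660; DTI 52.2% > 50%; employment 92 ≥ 6 mo → does not qualify.
Program B: score 623 ≥ 600; DTI 52.2% > 50%; reserves 11.0 ≥ 4 mo → does not qualify.
Program C: score 623 < 680; DTI 52.2% > 50%; employment 92 ≥ 18 mo → does not qualify.

None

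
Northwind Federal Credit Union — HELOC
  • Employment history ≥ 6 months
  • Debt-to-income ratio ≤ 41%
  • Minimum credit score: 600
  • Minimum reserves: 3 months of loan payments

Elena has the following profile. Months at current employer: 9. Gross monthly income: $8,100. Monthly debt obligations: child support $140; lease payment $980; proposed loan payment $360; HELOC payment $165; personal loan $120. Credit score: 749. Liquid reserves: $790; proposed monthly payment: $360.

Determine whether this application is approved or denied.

Denied

Employment 9 ≥ 6 months
Total monthly debts = (140 + 980 + 360 + 165 + 120) = 1,765. DTI = 1,765/8,100 = 21.8% ≤ 41%
Credit score 749 ≥ 600 (meets)
Liquid reserves cover 790/360 = 2.2 months — < 3 required
Fails on reserves.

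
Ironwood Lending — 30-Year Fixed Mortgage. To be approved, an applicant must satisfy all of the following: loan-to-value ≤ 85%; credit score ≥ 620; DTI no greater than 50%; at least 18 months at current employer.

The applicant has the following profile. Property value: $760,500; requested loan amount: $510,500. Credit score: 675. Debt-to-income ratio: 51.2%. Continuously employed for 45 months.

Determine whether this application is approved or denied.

Denied

LTV: 510,500 ÷ 760,500 = 67.1%, within 85% cap
Credit score 675 ≥ 620 (meets)
DTI 51.2% is over the 50% limit
Employment 45 ≥ 18 months
Fails on DTI.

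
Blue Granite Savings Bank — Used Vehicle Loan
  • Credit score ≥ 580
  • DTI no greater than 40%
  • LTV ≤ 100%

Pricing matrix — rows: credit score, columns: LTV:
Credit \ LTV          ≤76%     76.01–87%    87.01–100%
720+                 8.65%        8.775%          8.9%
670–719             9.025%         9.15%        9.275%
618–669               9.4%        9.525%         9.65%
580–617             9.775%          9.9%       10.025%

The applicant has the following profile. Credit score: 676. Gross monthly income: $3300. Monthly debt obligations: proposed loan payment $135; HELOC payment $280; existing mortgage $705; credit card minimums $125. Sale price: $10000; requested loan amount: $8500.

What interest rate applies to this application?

Credit score 676 ≥ 580; Total monthly debts = (135 + 280 + 705 + 125) = 1,245. DTI: 1,245 ÷ 3,300 = 37.7%, within the 40% cap
LTV = 8,500/10,000 = 85% ≤ 100%
Score 676 is in the 670–719 band; LTV 85% is in the 76.01–87% band → 9.15%.

9.15%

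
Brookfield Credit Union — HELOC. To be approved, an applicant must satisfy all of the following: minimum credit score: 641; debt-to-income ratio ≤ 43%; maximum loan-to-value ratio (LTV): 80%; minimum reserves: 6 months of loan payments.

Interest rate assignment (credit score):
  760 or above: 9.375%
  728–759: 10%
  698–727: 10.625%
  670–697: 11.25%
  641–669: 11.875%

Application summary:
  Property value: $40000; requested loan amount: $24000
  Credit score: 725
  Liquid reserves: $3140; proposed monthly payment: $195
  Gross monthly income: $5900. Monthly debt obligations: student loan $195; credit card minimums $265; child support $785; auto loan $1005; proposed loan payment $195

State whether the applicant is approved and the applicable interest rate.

Approved at 10.625%

Credit score 725 ≥ 641 (meets minimum)
Liquid reserves cover 3,140/195 = 16.1 months — ≥ 6 required
Loan-to-value = 24,000/40,000 = 60% — pass (80% max)
Total monthly debts = (195 + 265 + 785 + 1,005 + 195) = 2,445. DTI = 2,445/5,900 = 41.4% ≤ 43%
All requirements met. Score 725 falls in the 698–727 tier → 10.625%.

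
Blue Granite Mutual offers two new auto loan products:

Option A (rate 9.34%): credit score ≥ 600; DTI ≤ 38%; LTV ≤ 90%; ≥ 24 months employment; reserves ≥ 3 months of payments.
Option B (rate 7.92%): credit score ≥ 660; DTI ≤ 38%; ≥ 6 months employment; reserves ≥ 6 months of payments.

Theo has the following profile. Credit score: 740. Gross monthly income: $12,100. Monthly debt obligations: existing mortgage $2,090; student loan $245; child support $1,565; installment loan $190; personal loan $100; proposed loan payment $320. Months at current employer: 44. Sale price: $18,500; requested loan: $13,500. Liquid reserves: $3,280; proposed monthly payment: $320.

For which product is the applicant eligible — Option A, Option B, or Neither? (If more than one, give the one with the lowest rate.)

Option B

Total debts = (2,090 + 245 + 1,565 + 190 + 100 + 320) = 4,510; DTI = 4,510/12,100 = 37.3%.
LTV = 13,500/18,500 = 73%.
Reserves = 3,280/320 = 10.2 months.
Option A: score 740 ≥ 600; DTI 37.3% ≤ 38%; LTV 73% ≤ 90%; employment 44 ≥ 24 mo; reserves 10.2 ≥ 3 mo → qualifies.
Option B: score 740 ≥ 660; DTI 37.3% ≤ 38%; employment 44 ≥ 6 mo; reserves 10.2 ≥ 6 mo → qualifies.
Qualifying: Option A, Option B. Lowest rate is 7.92% → Option B.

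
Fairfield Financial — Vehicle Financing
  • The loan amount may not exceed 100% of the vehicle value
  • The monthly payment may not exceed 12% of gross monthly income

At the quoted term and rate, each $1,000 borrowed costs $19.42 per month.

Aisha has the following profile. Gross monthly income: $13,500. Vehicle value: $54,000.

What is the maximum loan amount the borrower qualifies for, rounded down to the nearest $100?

Payment cap: 12% × $13,500 = $1,620/month.
At $19.42 per $1,000, that supports 1,620/19.42 × 1,000 ≈ $83,419 → $83,400.
LTV cap: 100% × $54,000 = $54,000 → $54,000.
Binding constraint: loan-to-value.

$54,000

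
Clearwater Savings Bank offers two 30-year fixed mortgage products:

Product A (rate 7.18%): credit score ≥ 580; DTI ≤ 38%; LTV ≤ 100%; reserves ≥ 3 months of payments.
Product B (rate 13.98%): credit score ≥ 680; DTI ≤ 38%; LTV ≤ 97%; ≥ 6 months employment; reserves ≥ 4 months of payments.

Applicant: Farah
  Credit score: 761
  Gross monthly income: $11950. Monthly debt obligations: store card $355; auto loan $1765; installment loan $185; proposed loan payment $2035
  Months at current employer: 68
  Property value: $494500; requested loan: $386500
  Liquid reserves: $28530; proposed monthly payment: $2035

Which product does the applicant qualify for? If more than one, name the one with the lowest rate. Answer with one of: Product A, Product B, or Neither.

Total debts = (355 + 1,765 + 185 + 2,035) = 4,340; DTI = 4,340/11,950 = 36.3%.
LTV = 386,500/494,500 = 78.2%.
Reserves = 28,530/2,035 = 14.0 months.
Product A: score 761 ≥ 580; DTI 36.3% ≤ 38%; LTV 78.2% ≤ 100%; reserves 14.0 ≥ 3 mo → qualifies.
Product B: score 761 ≥ 680; DTI 36.3% ≤ 38%; LTV 78.2% ≤ 97%; employment 68 ≥ 6 mo; reserves 14.0 ≥ 4 mo → qualifies.
Qualifying: Product A, Product B. Lowest rate is 7.18% → Product A.

Product A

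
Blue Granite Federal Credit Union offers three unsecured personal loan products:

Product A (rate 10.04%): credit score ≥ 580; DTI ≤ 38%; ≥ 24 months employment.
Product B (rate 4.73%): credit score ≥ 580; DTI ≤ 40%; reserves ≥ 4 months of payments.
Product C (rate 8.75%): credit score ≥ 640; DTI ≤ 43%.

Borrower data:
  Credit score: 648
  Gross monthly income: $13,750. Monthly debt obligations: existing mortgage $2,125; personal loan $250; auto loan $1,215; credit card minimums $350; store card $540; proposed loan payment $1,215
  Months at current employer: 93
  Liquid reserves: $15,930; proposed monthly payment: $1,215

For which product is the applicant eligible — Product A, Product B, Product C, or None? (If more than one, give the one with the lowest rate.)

Product C

Total debts = (2,125 + 250 + 1,215 + 350 + 540 + 1,215) = 5,695; DTI = 5,695/13,750 = 41.4%.
Reserves = 15,930/1,215 = 13.1 months.
Product A: score 648 ≥ 580; DTI 41.4% > 38%; employment 93 ≥ 24 mo → does not qualify.
Product B: score 648 ≥ 580; DTI 41.4% > 40%; reserves 13.1 ≥ 4 mo → does not qualify.
Product C: score 648 ≥ 640; DTI 41.4% ≤ 43% → qualifies.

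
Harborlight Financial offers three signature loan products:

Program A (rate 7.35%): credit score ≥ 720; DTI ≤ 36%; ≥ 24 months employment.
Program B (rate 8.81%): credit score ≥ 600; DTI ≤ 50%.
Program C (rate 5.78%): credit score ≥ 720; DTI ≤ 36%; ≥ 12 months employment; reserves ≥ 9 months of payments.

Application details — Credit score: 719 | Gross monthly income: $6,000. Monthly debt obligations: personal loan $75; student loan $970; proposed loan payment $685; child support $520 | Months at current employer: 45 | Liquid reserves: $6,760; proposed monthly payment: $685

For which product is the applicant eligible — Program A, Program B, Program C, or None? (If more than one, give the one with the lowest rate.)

Program B

Total debts = (75 + 970 + 685 + 520) = 2,250; DTI = 2,250/6,000 = 37.5%.
Reserves = 6,760/685 = 9.9 months.
Program A: score 719 < 720; DTI 37.5% > 36%; employment 45 ≥ 24 mo → does not qualify.
Program B: score 719 ≥ 600; DTI 37.5% ≤ 50% → qualifies.
Program C: score 719 < 720; DTI 37.5% > 36%; employment 45 ≥ 12 mo; reserves 9.9 ≥ 9 mo → does not qualify.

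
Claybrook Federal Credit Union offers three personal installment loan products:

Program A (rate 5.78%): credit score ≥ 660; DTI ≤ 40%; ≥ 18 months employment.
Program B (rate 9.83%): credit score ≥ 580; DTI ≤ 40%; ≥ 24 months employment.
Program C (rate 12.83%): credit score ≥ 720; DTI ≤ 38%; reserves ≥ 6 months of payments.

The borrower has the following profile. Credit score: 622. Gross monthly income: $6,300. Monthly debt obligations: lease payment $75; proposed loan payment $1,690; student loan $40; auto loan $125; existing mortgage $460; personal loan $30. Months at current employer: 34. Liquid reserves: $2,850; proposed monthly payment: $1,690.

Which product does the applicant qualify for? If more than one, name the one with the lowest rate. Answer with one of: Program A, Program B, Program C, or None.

Program B

Total debts = (75 + 1,690 + 40 + 125 + 460 + 30) = 2,420; DTI = 2,420/6,300 = 38.4%.
Reserves = 2,850/1,690 = 1.7 months.
Program A: score 622 < 660; DTI 38.4% ≤ 40%; employment 34 ≥ 18 mo → does not qualify.
Program B: score 622 ≥ 580; DTI 38.4% ≤ 40%; employment 34 ≥ 24 mo → qualifies.
Program C: score 622 < 720; DTI 38.4% > 38%; reserves 1.7 < 6 mo → does not qualify.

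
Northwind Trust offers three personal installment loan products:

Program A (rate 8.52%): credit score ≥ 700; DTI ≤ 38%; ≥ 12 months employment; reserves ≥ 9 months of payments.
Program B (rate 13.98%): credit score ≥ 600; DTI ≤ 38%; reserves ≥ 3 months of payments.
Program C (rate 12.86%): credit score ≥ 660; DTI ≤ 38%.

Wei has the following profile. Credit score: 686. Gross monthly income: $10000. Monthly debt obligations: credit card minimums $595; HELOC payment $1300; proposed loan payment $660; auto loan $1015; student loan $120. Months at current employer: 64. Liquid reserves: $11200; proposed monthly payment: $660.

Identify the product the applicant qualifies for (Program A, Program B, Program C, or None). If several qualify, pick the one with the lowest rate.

Program C

Total debts = (595 + 1,300 + 660 + 1,015 + 120) = 3,690; DTI = 3,690/10,000 = 36.9%.
Reserves = 11,200/660 = 17.0 months.
Program A: score 686 < 700; DTI 36.9% ≤ 38%; employment 64 ≥ 12 mo; reserves 17.0 ≥ 9 mo → does not qualify.
Program B: score 686 ≥ 600; DTI 36.9% ≤ 38%; reserves 17.0 ≥ 3 mo → qualifies.
Program C: score 686 ≥ 660; DTI 36.9% ≤ 38% → qualifies.
Qualifying: Program B, Program C. Lowest rate is 12.86% → Program C.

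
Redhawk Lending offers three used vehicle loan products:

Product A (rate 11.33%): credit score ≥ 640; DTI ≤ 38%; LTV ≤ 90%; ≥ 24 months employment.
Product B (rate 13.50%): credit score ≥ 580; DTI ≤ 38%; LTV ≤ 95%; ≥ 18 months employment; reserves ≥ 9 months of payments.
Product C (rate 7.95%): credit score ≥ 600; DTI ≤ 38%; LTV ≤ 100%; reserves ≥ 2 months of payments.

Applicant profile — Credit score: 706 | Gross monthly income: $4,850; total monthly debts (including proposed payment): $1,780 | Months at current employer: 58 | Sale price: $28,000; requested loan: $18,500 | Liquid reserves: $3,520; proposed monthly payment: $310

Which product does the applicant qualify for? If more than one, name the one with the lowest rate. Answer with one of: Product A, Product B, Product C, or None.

Product C

DTI = 1,780/4,850 = 36.7%.
LTV = 18,500/28,000 = 66.1%.
Reserves = 3,520/310 = 11.4 months.
Product A: score 706 ≥ 640; DTI 36.7% ≤ 38%; LTV 66.1% ≤ 90%; employment 58 ≥ 24 mo → qualifies.
Product B: score 706 ≥ 580; DTI 36.7% ≤ 38%; LTV 66.1% ≤ 95%; employment 58 ≥ 18 mo; reserves 11.4 ≥ 9 mo → qualifies.
Product C: score 706 ≥ 600; DTI 36.7% ≤ 38%; LTV 66.1% ≤ 100%; reserves 11.4 ≥ 2 mo → qualifies.
Qualifying: Product A, Product B, Product C. Lowest rate is 7.95% → Product C.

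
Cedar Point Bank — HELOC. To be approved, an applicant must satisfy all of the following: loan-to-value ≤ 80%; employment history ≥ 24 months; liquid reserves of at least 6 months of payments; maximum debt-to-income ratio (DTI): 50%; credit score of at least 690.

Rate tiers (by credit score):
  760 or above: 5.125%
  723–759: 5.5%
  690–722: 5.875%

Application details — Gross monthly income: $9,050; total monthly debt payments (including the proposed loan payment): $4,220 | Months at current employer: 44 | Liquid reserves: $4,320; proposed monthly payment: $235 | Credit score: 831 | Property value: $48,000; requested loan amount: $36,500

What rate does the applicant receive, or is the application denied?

Approved at 5.125%

Credit score 831 ≥ 690 (meets minimum)
Liquid reserves cover 4,320/235 = 18.4 months — ≥ 6 required
Loan-to-value = 36,500/48,000 = 76% — pass (80% max)
Debt-to-income = 4,220/9,050 = 46.6% — meets 50% limit
Employment 44 ≥ 24 months
All requirements met. Score 831 falls in the 760 or above tier → 5.125%.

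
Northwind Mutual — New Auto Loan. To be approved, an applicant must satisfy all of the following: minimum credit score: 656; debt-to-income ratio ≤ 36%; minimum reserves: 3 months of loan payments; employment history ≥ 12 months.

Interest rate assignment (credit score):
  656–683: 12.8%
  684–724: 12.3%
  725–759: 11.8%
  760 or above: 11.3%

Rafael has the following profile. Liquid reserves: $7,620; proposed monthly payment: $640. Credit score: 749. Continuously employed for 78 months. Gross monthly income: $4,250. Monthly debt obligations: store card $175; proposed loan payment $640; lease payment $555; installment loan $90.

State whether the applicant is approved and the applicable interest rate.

Approved at 11.8%

Credit score 749 ≥ 656 (meets minimum)
Total monthly debts = (175 + 640 + 555 + 90) = 1,460. DTI: 1,460 ÷ 4,250 = 34.4%, within the 36% cap
Employment 78 ≥ 12 months
Reserves = 7,620/640 = 11.9 months ≥ 3
All requirements met. Score 749 falls in the 725–759 tier → 11.8%.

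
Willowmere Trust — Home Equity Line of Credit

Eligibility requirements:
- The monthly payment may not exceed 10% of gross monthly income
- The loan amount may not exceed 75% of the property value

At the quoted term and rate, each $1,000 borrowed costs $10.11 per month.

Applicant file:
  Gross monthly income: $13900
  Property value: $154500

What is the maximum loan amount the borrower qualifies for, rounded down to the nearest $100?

Payment cap: 10% × $13,900 = $1,390/month.
At $10.11 per $1,000, that supports 1,390/10.11 × 1,000 ≈ $137,487 → $137,400.
LTV cap: 75% × $154,500 = $115,875 → $115,800.
Binding constraint: loan-to-value.

$115,800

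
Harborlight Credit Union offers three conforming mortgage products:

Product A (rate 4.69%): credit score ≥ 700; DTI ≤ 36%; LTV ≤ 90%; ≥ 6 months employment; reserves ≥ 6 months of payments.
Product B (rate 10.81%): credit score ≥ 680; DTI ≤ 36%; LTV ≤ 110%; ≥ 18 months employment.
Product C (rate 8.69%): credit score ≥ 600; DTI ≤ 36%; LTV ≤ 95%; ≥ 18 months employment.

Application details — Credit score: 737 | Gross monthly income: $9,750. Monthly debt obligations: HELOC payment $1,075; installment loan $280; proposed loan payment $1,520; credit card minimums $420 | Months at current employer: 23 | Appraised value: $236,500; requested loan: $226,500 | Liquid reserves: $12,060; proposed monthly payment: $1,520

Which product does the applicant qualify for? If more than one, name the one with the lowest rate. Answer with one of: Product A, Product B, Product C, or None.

Total debts = (1,075 + 280 + 1,520 + 420) = 3,295; DTI = 3,295/9,750 = 33.8%.
LTV = 226,500/236,500 = 95.8%.
Reserves = 12,060/1,520 = 7.9 months.
Product A: score 737 ≥ 700; DTI 33.8% ≤ 36%; LTV 95.8% > 90%; employment 23 ≥ 6 mo; reserves 7.9 ≥ 6 mo → does not qualify.
Product B: score 737 ≥ 680; DTI 33.8% ≤ 36%; LTV 95.8% ≤ 110%; employment 23 ≥ 18 mo → qualifies.
Product C: score 737 ≥ 600; DTI 33.8% ≤ 36%; LTV 95.8% > 95%; employment 23 ≥ 18 mo → does not qualify.

Product B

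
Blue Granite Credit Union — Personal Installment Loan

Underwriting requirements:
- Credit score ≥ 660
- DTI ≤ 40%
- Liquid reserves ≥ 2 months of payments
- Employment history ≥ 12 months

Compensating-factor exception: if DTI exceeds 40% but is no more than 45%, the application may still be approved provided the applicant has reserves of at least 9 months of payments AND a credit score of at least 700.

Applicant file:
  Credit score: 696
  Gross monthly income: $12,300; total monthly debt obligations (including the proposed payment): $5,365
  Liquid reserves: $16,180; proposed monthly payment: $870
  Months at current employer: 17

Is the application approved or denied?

Denied

Credit score 696 ≥ 660 (meets base)
DTI: 5,365 ÷ 12,300 = 43.6%, over the 40% base limit.
Reserves = 16,180/870 = 18.6 months ≥ 2
Employment 17 ≥ 12 months
43.6% falls in the override range (40%–45%), so the compensating-factor test applies.
Override check — reserves: 18.6 mo (ok); score: 696 (below 700).
Override conditions not both satisfied; exception does not apply.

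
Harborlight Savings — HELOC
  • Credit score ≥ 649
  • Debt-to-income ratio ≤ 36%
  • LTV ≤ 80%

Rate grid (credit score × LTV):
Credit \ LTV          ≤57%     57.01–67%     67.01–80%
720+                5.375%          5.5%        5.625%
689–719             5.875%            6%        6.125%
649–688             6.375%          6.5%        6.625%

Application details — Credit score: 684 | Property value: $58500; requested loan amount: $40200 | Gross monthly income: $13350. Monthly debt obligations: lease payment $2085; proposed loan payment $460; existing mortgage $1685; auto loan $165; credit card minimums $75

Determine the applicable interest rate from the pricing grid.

6.625%

Credit score 684 ≥ 649; Total monthly debts = (2,085 + 460 + 1,685 + 165 + 75) = 4,470. DTI = 4,470/13,350 = 33.5% ≤ 36%
LTV: 40,200 ÷ 58,500 = 68.7%, within 80% cap
Credit 684 → row 649–688; LTV 68.7% → column 67.01–80%. Grid cell → 6.625%.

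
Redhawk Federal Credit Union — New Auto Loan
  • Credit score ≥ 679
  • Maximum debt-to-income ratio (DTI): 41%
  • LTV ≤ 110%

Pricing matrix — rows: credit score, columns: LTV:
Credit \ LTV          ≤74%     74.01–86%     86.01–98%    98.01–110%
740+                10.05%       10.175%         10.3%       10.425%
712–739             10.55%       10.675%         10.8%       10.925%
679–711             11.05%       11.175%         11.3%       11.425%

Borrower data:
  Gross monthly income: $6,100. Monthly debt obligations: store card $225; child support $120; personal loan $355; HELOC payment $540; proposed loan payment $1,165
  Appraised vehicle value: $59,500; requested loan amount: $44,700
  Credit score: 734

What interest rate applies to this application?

10.675%

Credit score 734 ≥ 679; Total monthly debts = (225 + 120 + 355 + 540 + 1,165) = 2,405. DTI: 2,405 ÷ 6,100 = 39.4%, within the 41% cap
LTV = 44,700/59,500 = 75.1% ≤ 110%
Credit 734 → row 712–739; LTV 75.1% → column 74.01–86%. Grid cell → 10.675%.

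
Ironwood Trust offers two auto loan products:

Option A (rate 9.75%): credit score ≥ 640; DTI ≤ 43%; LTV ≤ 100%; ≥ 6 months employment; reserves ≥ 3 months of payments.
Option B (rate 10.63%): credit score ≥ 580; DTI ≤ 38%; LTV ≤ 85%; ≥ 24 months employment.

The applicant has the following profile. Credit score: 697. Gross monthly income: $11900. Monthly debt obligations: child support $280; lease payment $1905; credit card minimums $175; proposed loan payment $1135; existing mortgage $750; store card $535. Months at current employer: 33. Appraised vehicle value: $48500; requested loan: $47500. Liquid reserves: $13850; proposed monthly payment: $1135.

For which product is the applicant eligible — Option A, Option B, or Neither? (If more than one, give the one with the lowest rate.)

Total debts = (280 + 1,905 + 175 + 1,135 + 750 + 535) = 4,780; DTI = 4,780/11,900 = 40.2%.
LTV = 47,500/48,500 = 97.9%.
Reserves = 13,850/1,135 = 12.2 months.
Option A: score 697 ≥ 640; DTI 40.2% ≤ 43%; LTV 97.9% ≤ 100%; employment 33 ≥ 6 mo; reserves 12.2 ≥ 3 mo → qualifies.
Option B: score 697 ≥ 580; DTI 40.2% > 38%; LTV 97.9% > 85%; employment 33 ≥ 24 mo → does not qualify.

Option A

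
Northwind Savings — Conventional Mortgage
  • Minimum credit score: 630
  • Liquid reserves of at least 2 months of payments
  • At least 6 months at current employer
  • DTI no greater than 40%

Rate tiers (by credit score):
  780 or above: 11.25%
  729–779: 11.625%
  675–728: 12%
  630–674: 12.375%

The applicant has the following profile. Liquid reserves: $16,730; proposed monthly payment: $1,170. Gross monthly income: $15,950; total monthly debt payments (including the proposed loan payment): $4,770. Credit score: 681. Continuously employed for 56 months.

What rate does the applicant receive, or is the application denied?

Credit score 681 ≥ 630 (meets minimum)
Liquid reserves cover 16,730/1,170 = 14.3 months — ≥ 2 required
Employment 56 ≥ 6 months
DTI: 4,770 ÷ 15,950 = 29.9%, within the 40% cap
All requirements met. Score 681 falls in the 675–728 tier → 12%.

Approved at 12%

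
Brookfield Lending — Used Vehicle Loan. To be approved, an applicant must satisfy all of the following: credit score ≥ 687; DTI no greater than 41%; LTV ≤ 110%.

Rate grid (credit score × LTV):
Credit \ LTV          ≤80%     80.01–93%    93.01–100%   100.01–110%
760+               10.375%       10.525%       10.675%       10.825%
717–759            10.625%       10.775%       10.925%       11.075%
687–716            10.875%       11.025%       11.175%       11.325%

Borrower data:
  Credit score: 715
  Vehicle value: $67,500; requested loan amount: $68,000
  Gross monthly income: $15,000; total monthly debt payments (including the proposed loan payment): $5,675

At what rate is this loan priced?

Credit score 715 ≥ 687; DTI: 5,675 ÷ 15,000 = 37.8%, within the 41% cap
LTV = 68,000/67,500 = 100.7% ≤ 110%
Score 715 is in the 687–716 band; LTV 100.7% is in the 100.01–110% band → 11.325%.

11.325%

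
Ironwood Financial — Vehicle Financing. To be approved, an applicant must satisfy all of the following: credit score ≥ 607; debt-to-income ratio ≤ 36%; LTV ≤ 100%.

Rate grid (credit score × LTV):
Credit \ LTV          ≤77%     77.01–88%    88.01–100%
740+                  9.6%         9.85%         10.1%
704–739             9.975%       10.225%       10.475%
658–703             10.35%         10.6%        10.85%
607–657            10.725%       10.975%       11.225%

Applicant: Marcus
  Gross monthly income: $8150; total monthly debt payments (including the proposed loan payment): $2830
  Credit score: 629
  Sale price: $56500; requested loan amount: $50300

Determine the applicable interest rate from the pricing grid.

Credit score 629 ≥ 607; Debt-to-income = 2,830/8,150 = 34.7% — meets 36% limit
LTV: 50,300 ÷ 56,500 = 89%, within 100% cap
Row: 629 falls in 607–657. Column: 89% falls in 88.01–100%. Rate = 11.225%.

11.225%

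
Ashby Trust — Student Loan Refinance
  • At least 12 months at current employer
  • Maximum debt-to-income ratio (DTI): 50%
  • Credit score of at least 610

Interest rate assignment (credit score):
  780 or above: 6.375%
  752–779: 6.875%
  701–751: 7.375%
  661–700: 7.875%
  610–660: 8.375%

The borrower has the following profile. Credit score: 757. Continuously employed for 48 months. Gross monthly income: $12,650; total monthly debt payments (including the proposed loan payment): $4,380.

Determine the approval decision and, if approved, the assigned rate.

Approved at 6.875%

Credit score 757 ≥ 610 (meets minimum)
Employment 48 ≥ 12 months
Debt-to-income = 4,380/12,650 = 34.6% — meets 50% limit
All requirements met. Score 757 falls in the 752–779 tier → 6.875%.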